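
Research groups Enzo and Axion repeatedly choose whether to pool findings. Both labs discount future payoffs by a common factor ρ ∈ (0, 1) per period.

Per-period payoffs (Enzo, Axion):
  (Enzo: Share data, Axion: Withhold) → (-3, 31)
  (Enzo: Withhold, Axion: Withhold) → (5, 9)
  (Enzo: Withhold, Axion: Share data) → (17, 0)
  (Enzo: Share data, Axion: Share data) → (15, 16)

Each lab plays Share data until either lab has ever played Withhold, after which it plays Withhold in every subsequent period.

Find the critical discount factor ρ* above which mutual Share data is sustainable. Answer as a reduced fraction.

15/22

Enzo: cooperation gives 15 each period; deviation gives 17 once then 5 forever.
  15/(1−ρ) ≥ 17 + 5ρ/(1−ρ) ⇒ ρ ≥ 2/12 = 1/6.
Axion: cooperation gives 16 each period; deviation gives 31 once then 9 forever.
  ρ ≥ 15/22.
Both must hold, so the binding constraint is Axion's: ρ ≥ 15/22.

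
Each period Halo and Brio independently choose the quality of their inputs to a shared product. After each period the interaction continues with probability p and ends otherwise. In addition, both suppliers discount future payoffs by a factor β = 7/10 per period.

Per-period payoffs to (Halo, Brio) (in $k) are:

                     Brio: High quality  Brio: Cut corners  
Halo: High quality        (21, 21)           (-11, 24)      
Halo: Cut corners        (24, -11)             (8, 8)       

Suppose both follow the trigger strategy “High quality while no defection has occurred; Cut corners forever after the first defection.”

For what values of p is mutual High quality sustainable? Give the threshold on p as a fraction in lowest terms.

15/56

With continuation probability p and discount β, the effective per-period discount factor is βp.
Grim-trigger IC: βp ≥ (24−21)/(24−8) = 3/16.
So p ≥ (3/16)/(7/10) = 15/56.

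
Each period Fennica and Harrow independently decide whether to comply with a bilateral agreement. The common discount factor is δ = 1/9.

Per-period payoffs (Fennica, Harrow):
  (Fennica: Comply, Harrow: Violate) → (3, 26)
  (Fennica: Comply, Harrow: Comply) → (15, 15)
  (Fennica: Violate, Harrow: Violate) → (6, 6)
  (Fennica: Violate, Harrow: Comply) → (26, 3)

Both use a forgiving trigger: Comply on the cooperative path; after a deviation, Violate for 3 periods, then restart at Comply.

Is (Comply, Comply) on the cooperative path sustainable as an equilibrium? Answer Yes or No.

IC: δ+…+δ^3 ≥ (26−15)/(15−6) = 11/9.
At δ = 1/9: partial sum = 0.1248 < 1.2222. Cooperation not sustainable.

No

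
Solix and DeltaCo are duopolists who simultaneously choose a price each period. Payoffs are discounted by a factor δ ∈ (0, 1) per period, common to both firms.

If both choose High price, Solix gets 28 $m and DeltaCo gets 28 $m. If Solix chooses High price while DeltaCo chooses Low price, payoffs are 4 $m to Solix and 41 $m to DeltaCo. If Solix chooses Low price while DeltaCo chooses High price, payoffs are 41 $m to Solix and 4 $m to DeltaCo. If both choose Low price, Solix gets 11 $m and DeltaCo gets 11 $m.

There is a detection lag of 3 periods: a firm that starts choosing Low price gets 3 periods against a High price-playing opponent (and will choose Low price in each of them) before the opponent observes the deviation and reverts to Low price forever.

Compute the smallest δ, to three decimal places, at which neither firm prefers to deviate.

The best deviation is to choose Low price for all 3 undetected periods, earning 41 each, then 11 forever once detected.
Deviation value: 41(1−δ^3)/(1−δ) + 11δ^3/(1−δ); cooperation value: 28/(1−δ).
IC: 28 ≥ 41(1−δ^3) + 11δ^3 = 41 − 30δ^3.
So δ^3 ≥ 13/30, giving δ ≥ (13/30)^(1/3) ≈ 0.757.

0.757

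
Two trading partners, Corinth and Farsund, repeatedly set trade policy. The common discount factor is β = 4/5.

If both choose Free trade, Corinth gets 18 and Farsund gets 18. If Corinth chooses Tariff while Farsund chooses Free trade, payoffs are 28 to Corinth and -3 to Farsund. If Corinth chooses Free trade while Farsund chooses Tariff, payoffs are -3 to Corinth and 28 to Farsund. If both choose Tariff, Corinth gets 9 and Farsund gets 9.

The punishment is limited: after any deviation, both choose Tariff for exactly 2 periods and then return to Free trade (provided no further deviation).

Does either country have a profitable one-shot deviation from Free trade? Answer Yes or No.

IC: β+…+β^2 ≥ (28−18)/(18−9) = 10/9.
At β = 4/5: partial sum = 1.4400 ≥ 1.1111. Cooperation sustainable.

No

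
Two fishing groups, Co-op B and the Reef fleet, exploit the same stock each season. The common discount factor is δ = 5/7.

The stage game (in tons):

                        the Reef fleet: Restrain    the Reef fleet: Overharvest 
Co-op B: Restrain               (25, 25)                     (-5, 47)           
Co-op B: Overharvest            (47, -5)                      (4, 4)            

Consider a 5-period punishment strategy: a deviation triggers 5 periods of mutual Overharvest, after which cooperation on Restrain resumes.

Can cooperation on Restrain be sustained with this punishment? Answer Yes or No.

A one-shot deviation gives 47 now, then 4 for 5 periods, then back to 25.
Gain from deviating: (47−25) today; loss: (25−4) in each of the next 5 periods.
No-deviation condition: (25−4)(δ+…+δ^5) ≥ 47−25, i.e. δ+…+δ^5 ≥ 22/21.
At δ = 5/7: δ+…+δ^5 = 2.0352 ≥ 1.0476.
So cooperation is sustainable.

Yes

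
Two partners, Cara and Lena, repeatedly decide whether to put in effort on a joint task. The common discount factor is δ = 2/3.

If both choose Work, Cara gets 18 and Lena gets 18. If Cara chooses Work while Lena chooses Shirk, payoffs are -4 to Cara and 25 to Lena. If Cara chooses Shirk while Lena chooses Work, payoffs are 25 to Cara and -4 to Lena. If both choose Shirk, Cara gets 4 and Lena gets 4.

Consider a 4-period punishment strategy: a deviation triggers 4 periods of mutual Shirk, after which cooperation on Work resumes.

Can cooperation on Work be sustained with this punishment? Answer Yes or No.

Yes

A one-shot deviation gives 25 now, then 4 for 4 periods, then back to 18.
Gain from deviating: (25−18) today; loss: (18−4) in each of the next 4 periods.
No-deviation condition: (18−4)(δ+…+δ^4) ≥ 25−18, i.e. δ+…+δ^4 ≥ 1/2.
At δ = 2/3: δ+…+δ^4 = 1.6049 ≥ 0.5000.
So cooperation is sustainable.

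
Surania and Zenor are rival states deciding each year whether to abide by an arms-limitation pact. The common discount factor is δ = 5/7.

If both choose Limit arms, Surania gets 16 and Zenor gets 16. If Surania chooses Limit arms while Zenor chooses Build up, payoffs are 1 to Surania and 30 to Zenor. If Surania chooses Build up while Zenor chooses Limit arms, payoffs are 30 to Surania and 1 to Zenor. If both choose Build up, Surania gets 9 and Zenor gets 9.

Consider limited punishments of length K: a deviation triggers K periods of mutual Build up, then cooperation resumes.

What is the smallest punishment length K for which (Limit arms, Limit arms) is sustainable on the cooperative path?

5

Need Σ_{k=1}^{K} δ^k ≥ (30−16)/(16−9) = 2.0000 at δ = 5/7.
At K = 4 the sum is 1.8492 < 2.0000; at K = 5 it is 2.0352 ≥ 2.0000.
So the minimum punishment length is K = 5.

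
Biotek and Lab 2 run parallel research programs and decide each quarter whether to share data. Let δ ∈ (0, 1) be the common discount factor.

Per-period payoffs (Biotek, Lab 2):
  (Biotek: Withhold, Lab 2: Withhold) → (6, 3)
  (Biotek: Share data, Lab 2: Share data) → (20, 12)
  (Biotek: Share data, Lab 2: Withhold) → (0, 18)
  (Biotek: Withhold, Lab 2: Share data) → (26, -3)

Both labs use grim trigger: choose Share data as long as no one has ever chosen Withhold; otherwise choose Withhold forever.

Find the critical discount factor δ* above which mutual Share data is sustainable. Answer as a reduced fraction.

Biotek's threshold: (26−20)/(26−6) = 3/10.
Lab 2's threshold: (18−12)/(18−3) = 2/5.
3/10 < 2/5, so Lab 2 binds and δ* = 2/5.

2/5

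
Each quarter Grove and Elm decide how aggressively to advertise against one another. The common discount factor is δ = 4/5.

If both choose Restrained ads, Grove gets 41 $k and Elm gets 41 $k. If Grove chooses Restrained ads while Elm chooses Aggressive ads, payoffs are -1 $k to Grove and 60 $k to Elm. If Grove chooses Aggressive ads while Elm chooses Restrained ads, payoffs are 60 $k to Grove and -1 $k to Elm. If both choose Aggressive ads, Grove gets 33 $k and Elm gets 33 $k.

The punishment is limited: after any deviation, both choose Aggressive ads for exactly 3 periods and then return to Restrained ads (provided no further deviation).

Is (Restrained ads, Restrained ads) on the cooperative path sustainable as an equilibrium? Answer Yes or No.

Comparing payoff streams over the 4 periods until play realigns: cooperate → 41(1+δ+…+δ^3); deviate → 60 + 33(δ+…+δ^3).
Cooperation is sustained iff (41−33)(δ+…+δ^3) ≥ 60−41.
δ+…+δ^3 = 4/5·(1−(4/5)^3)/(1−4/5) = 1.9520, and (60−41)/(41−33) = 2.3750.
1.9520 < 2.3750, so cooperation is not sustainable.

No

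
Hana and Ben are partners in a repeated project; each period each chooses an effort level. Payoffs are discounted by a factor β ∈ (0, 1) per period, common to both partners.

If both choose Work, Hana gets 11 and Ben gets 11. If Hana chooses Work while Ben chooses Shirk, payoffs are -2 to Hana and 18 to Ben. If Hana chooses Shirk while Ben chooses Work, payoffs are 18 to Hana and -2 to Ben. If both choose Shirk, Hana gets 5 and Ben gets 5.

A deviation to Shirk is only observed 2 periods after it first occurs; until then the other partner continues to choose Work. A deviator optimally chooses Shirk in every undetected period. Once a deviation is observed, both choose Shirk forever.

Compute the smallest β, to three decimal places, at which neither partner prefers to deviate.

0.734

Deviating for the 2 undetected periods gains 18−11 = 7 per period over cooperation, then loses 11−5 = 6 per period forever once punishment starts.
Gain: 7(1 + β + … + β^1); loss: 6·β^2/(1−β).
No profitable deviation ⇔ 7(1−β^2) ≤ 6·β^2, i.e. β^2 ≥ 7/(7+6) = 7/13.
Hence β ≥ (7/13)^(1/2) ≈ 0.734.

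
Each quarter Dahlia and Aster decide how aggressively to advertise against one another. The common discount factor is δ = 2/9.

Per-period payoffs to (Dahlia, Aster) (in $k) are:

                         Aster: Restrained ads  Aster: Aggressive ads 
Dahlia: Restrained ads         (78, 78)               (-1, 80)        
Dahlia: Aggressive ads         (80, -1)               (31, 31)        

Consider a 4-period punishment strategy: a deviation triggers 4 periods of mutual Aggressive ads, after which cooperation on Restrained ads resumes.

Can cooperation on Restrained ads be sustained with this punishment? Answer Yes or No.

IC: δ+…+δ^4 ≥ (80−78)/(78−31) = 2/47.
At δ = 2/9: partial sum = 0.2850 ≥ 0.0426. Cooperation sustainable.

Yes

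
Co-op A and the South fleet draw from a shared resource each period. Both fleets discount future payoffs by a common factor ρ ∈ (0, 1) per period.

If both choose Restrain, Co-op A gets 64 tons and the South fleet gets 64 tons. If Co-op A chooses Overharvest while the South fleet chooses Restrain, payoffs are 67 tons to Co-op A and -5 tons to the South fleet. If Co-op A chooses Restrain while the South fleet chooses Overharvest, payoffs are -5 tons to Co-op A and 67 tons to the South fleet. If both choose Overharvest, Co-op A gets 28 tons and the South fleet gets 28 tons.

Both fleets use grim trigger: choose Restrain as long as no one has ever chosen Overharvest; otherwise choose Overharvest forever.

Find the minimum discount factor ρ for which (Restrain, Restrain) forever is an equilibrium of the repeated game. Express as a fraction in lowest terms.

One-period gain from deviating is 67 − 64 = 3. The loss is 64 − 28 = 36 in every subsequent period, with present value 36·ρ/(1−ρ).
Deviation is unprofitable when 36·ρ/(1−ρ) ≥ 3, i.e. ρ/(1−ρ) ≥ 1/12.
Equivalently ρ ≥ 3/(3+36) = 1/13.

1/13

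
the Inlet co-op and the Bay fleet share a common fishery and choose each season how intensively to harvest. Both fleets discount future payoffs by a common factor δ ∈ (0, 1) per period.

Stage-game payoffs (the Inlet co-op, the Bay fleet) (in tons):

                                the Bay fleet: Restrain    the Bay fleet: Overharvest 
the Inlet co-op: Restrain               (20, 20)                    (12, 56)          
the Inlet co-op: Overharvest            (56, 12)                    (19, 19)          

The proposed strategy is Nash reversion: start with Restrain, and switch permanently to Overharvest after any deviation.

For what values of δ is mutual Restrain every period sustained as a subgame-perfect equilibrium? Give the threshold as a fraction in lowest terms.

36/37

One-period gain from deviating is 56 − 20 = 36. The loss is 20 − 19 = 1 in every subsequent period, with present value 1·δ/(1−δ).
Deviation is unprofitable when 1·δ/(1−δ) ≥ 36, i.e. δ/(1−δ) ≥ 36.
Equivalently δ ≥ 36/(36+1) = 36/37.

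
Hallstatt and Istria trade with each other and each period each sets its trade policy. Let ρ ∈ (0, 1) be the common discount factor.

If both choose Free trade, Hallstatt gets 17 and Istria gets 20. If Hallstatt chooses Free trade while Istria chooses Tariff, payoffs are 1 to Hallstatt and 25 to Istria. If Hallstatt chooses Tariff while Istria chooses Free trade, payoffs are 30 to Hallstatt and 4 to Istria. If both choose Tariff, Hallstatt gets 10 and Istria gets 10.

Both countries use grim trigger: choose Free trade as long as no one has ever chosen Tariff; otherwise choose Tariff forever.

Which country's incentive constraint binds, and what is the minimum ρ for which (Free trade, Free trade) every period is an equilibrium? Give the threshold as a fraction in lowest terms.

For Hallstatt: deviation gain 30−17 = 13, per-period punishment loss 17−10 = 7. IC gives ρ ≥ 13/20.
For Istria: gain 5, loss 10 per period, so ρ ≥ 5/15 = 1/3.
The tighter constraint is Hallstatt's, so cooperation needs ρ ≥ 13/20.

Hallstatt; ρ ≥ 13/20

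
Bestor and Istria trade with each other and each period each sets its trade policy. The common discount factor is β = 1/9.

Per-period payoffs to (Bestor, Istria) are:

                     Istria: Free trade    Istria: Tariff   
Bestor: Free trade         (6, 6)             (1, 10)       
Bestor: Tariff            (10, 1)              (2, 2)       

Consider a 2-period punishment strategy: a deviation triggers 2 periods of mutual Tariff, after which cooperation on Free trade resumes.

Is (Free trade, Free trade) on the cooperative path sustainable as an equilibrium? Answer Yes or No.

No

IC: β+…+β^2 ≥ (10−6)/(6−2) = 1.
At β = 1/9: partial sum = 0.1235 < 1.0000. Cooperation not sustainable.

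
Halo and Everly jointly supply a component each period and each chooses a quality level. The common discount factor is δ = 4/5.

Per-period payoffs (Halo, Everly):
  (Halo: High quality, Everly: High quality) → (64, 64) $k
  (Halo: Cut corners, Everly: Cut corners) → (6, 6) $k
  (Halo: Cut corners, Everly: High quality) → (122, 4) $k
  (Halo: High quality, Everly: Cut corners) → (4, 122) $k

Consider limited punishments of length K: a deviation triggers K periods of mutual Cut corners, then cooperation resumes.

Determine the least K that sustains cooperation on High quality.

2

Need Σ_{k=1}^{K} δ^k ≥ (122−64)/(64−6) = 1.0000 at δ = 4/5.
At K = 1 the sum is 0.8000 < 1.0000; at K = 2 it is 1.4400 ≥ 1.0000.
So the minimum punishment length is K = 2.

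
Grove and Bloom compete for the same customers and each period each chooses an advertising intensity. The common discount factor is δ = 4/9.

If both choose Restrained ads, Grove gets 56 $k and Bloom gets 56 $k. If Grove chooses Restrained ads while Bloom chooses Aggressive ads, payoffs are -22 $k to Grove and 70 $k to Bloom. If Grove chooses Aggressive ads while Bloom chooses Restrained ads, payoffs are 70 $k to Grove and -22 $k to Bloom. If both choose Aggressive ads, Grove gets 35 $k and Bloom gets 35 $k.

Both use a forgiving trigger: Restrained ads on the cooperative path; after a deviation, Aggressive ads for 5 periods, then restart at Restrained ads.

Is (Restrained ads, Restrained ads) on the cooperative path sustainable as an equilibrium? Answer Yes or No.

Comparing payoff streams over the 6 periods until play realigns: cooperate → 56(1+δ+…+δ^5); deviate → 70 + 35(δ+…+δ^5).
Cooperation is sustained iff (56−35)(δ+…+δ^5) ≥ 70−56.
δ+…+δ^5 = 4/9·(1−(4/9)^5)/(1−4/9) = 0.7861, and (70−56)/(56−35) = 0.6667.
0.7861 ≥ 0.6667, so cooperation is sustainable.

Yes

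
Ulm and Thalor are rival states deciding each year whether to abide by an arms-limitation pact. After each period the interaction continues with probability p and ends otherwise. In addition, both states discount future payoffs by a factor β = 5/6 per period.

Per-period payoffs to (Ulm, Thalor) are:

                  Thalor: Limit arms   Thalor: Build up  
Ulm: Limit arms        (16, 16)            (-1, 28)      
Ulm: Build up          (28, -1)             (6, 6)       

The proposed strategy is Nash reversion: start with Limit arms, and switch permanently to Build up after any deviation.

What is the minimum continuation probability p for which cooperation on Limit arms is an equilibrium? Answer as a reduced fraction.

36/55

Expected continuation weight on next period's payoff is β·p = 5/6·p, which plays the role of the discount factor.
Cooperation requires 5/6·p ≥ (28−16)/(28−6) = 6/11, hence p ≥ 36/55.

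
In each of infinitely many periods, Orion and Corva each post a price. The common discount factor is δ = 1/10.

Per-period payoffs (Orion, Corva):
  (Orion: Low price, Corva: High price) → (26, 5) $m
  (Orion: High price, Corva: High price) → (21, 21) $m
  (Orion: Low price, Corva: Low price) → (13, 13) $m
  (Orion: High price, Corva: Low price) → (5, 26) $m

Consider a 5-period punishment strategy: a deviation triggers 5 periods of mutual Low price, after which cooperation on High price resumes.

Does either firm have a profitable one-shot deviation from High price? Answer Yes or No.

Yes

A one-shot deviation gives 26 now, then 13 for 5 periods, then back to 21.
Gain from deviating: (26−21) today; loss: (21−13) in each of the next 5 periods.
No-deviation condition: (21−13)(δ+…+δ^5) ≥ 26−21, i.e. δ+…+δ^5 ≥ 5/8.
At δ = 1/10: δ+…+δ^5 = 0.1111 < 0.6250.
So cooperation is not sustainable.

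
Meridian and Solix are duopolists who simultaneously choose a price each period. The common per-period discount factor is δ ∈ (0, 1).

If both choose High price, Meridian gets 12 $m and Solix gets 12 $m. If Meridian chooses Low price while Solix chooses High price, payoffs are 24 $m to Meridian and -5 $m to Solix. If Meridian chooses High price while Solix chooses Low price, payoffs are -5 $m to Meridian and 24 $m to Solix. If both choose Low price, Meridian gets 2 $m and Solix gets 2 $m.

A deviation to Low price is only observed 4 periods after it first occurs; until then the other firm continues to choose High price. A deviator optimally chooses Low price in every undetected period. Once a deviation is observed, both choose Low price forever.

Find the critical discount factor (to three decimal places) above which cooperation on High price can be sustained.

Deviating for the 4 undetected periods gains 24−12 = 12 per period over cooperation, then loses 12−2 = 10 per period forever once punishment starts.
Gain: 12(1 + δ + … + δ^3); loss: 10·δ^4/(1−δ).
No profitable deviation ⇔ 12(1−δ^4) ≤ 10·δ^4, i.e. δ^4 ≥ 12/(12+10) = 6/11.
Hence δ ≥ (6/11)^(1/4) ≈ 0.859.

0.859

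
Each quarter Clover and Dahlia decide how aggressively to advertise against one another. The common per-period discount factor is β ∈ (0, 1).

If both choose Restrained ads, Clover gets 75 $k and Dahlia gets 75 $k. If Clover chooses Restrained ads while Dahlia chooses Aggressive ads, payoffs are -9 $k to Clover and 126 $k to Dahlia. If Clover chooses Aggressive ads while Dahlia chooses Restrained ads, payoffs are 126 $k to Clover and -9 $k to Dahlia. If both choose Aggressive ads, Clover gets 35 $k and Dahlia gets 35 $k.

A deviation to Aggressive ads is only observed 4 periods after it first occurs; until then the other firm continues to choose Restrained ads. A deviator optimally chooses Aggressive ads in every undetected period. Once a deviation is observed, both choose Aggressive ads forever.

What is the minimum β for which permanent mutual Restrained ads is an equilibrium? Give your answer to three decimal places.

Deviating for the 4 undetected periods gains 126−75 = 51 per period over cooperation, then loses 75−35 = 40 per period forever once punishment starts.
Gain: 51(1 + β + … + β^3); loss: 40·β^4/(1−β).
No profitable deviation ⇔ 51(1−β^4) ≤ 40·β^4, i.e. β^4 ≥ 51/(51+40) = 51/91.
Hence β ≥ (51/91)^(1/4) ≈ 0.865.

0.865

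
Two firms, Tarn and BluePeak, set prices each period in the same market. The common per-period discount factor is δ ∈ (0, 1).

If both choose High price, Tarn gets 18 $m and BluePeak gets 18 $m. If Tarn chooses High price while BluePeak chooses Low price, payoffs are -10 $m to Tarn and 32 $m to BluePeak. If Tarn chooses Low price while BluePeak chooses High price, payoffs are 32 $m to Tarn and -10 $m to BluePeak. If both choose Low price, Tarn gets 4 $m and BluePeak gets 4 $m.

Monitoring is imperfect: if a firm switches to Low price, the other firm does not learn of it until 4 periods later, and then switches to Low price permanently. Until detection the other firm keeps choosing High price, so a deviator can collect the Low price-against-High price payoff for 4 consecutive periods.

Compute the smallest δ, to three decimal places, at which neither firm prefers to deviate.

The best deviation is to choose Low price for all 4 undetected periods, earning 32 each, then 4 forever once detected.
Deviation value: 32(1−δ^4)/(1−δ) + 4δ^4/(1−δ); cooperation value: 18/(1−δ).
IC: 18 ≥ 32(1−δ^4) + 4δ^4 = 32 − 28δ^4.
So δ^4 ≥ 14/28 = 1/2, giving δ ≥ (1/2)^(1/4) ≈ 0.841.

0.841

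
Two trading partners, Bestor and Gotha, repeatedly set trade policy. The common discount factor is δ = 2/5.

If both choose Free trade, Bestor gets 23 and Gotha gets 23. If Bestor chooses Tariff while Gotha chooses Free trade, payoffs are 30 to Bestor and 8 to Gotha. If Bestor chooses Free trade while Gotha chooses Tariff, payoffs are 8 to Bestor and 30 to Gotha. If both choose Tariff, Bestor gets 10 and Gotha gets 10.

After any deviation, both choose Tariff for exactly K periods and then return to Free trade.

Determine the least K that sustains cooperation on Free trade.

No profitable deviation requires (23−10)(δ+…+δ^K) ≥ 30−23, i.e. δ+…+δ^K ≥ 7/13 ≈ 0.5385.
With δ = 2/5, the partial sums are K=1: 0.4000, K=2: 0.5600.
K = 2 is the first length at which the sum reaches 0.5385.

2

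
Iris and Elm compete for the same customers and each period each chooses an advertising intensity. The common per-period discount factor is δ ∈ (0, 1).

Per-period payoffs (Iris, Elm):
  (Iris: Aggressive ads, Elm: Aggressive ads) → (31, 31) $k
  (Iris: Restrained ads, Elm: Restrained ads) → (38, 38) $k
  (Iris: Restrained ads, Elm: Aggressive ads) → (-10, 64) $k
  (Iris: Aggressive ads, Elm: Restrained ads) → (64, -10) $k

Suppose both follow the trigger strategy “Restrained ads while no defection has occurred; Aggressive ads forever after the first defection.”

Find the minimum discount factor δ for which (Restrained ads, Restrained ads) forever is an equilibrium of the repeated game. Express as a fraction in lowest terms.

One-period gain from deviating is 64 − 38 = 26. The loss is 38 − 31 = 7 in every subsequent period, with present value 7·δ/(1−δ).
Deviation is unprofitable when 7·δ/(1−δ) ≥ 26, i.e. δ/(1−δ) ≥ 26/7.
Equivalently δ ≥ 26/(26+7) = 26/33.

26/33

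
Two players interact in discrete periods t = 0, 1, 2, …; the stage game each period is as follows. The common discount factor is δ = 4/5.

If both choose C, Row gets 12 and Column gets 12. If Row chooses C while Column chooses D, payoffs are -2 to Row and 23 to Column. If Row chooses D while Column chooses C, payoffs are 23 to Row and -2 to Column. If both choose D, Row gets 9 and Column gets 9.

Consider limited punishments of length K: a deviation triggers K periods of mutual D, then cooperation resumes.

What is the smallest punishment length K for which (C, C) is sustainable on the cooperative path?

Need Σ_{k=1}^{K} δ^k ≥ (23−12)/(12−9) = 3.6667 at δ = 4/5.
At K = 11 the sum is 3.6564 < 3.6667; at K = 12 it is 3.7251 ≥ 3.6667.
So the minimum punishment length is K = 12.

12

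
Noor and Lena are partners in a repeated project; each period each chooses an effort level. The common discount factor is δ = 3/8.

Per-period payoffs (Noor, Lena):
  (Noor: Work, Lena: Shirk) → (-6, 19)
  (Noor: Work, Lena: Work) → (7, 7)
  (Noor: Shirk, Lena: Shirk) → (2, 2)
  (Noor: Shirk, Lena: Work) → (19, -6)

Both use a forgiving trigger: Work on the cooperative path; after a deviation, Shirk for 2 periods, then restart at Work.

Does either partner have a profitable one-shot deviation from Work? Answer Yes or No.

Yes

Comparing payoff streams over the 3 periods until play realigns: cooperate → 7(1+δ+…+δ^2); deviate → 19 + 2(δ+…+δ^2).
Cooperation is sustained iff (7−2)(δ+…+δ^2) ≥ 19−7.
δ+…+δ^2 = 3/8·(1−(3/8)^2)/(1−3/8) = 0.5156, and (19−7)/(7−2) = 2.4000.
0.5156 < 2.4000, so cooperation is not sustainable.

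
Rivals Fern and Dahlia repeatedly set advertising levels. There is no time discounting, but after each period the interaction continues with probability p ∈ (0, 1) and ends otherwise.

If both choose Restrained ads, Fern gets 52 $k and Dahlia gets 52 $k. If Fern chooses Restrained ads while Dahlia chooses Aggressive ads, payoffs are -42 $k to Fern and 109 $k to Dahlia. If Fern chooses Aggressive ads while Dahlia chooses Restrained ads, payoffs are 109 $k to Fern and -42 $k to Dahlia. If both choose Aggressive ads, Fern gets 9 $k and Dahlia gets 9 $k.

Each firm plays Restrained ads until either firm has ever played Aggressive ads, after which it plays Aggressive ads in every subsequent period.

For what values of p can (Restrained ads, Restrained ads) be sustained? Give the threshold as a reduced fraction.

57/100

Expected cooperation value is 52 + p·52 + p²·52 + … = 52/(1−p); deviation gives 109 + p·9/(1−p).
52 ≥ 109(1−p) + 9p ⇒ 100p ≥ 57 ⇒ p ≥ 57/100.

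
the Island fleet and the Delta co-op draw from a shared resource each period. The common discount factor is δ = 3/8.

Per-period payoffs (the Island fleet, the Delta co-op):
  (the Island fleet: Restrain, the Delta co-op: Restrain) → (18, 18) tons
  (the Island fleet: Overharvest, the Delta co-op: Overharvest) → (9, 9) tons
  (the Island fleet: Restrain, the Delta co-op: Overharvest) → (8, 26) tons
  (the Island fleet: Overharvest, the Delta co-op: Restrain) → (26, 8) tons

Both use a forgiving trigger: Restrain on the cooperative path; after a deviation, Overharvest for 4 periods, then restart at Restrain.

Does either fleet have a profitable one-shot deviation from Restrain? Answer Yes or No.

Yes

Comparing payoff streams over the 5 periods until play realigns: cooperate → 18(1+δ+…+δ^4); deviate → 26 + 9(δ+…+δ^4).
Cooperation is sustained iff (18−9)(δ+…+δ^4) ≥ 26−18.
δ+…+δ^4 = 3/8·(1−(3/8)^4)/(1−3/8) = 0.5881, and (26−18)/(18−9) = 0.8889.
0.5881 < 0.8889, so cooperation is not sustainable.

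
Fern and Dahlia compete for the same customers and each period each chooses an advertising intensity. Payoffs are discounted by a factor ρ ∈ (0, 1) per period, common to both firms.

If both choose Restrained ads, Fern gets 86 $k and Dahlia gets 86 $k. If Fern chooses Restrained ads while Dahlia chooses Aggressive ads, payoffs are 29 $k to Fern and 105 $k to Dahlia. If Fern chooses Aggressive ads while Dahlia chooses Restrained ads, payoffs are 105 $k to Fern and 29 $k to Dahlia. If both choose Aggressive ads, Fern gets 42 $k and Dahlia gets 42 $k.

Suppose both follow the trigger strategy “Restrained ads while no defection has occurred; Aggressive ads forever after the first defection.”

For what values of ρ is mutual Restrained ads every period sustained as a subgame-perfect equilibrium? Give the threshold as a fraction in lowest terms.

19/63

Cooperation forever yields 86 each period: 86/(1−ρ).
Deviating yields 105 once, then 42 forever: 105 + 42ρ/(1−ρ).
No profitable deviation requires 86/(1−ρ) ≥ 105 + 42ρ/(1−ρ).
Multiplying by (1−ρ): 86 ≥ 105(1−ρ) + 42ρ = 105 − 63ρ.
So 63ρ ≥ 19, i.e. ρ ≥ 19/63.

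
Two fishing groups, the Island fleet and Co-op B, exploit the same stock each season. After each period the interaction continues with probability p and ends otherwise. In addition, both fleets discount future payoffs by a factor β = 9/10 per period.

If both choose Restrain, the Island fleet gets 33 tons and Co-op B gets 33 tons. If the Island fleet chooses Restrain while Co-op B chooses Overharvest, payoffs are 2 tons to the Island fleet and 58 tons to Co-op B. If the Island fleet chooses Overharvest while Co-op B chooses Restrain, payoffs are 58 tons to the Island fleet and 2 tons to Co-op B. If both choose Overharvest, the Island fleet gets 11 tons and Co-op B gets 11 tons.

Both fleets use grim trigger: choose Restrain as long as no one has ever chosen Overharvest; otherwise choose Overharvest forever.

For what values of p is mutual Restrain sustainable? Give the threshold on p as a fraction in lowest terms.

With continuation probability p and discount β, the effective per-period discount factor is βp.
Grim-trigger IC: βp ≥ (58−33)/(58−11) = 25/47.
So p ≥ (25/47)/(9/10) = 250/423.

250/423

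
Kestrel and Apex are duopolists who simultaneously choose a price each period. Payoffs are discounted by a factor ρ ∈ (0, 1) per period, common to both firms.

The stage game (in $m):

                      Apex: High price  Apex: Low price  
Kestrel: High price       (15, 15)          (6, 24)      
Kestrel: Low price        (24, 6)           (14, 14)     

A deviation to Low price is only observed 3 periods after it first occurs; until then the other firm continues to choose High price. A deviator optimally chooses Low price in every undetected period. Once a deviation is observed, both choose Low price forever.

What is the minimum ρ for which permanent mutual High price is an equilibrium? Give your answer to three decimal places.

0.965

The best deviation is to choose Low price for all 3 undetected periods, earning 24 each, then 14 forever once detected.
Deviation value: 24(1−ρ^3)/(1−ρ) + 14ρ^3/(1−ρ); cooperation value: 15/(1−ρ).
IC: 15 ≥ 24(1−ρ^3) + 14ρ^3 = 24 − 10ρ^3.
So ρ^3 ≥ 9/10, giving ρ ≥ (9/10)^(1/3) ≈ 0.965.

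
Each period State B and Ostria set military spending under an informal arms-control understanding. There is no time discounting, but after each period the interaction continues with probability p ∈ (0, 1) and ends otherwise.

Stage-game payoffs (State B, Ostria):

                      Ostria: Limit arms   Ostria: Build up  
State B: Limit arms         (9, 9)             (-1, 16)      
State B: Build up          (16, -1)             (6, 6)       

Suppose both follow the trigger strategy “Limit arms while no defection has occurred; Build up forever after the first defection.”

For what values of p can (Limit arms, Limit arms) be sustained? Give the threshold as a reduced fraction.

7/10

Expected cooperation value is 9 + p·9 + p²·9 + … = 9/(1−p); deviation gives 16 + p·6/(1−p).
9 ≥ 16(1−p) + 6p ⇒ 10p ≥ 7 ⇒ p ≥ 7/10.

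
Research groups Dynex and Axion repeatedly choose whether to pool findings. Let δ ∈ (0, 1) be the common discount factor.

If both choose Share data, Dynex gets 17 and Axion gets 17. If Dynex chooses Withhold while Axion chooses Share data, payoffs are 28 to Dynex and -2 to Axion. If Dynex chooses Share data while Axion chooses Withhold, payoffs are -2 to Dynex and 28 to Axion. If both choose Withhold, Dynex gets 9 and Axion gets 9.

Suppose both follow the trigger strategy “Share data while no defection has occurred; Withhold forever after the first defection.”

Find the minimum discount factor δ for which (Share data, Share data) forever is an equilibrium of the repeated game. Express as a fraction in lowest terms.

17/(1−δ) ≥ 28 + 9δ/(1−δ)
17 ≥ 28 − 19δ
δ ≥ 11/19.

11/19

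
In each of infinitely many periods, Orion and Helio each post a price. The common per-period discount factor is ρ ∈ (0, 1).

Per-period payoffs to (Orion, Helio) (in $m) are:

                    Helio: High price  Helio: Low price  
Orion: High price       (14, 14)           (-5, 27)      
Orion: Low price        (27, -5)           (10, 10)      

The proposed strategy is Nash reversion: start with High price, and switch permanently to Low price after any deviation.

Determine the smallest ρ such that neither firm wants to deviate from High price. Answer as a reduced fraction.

One-period gain from deviating is 27 − 14 = 13. The loss is 14 − 10 = 4 in every subsequent period, with present value 4·ρ/(1−ρ).
Deviation is unprofitable when 4·ρ/(1−ρ) ≥ 13, i.e. ρ/(1−ρ) ≥ 13/4.
Equivalently ρ ≥ 13/(13+4) = 13/17.

13/17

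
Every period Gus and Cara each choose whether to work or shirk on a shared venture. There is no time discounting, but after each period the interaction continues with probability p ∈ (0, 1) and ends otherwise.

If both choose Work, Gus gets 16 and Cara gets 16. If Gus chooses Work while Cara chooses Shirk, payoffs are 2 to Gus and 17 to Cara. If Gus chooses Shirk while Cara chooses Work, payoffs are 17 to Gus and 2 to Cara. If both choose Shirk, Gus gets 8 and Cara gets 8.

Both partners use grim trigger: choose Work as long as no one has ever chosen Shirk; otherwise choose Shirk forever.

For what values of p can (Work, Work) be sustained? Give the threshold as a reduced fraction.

With no time discounting, the continuation probability p plays the role of the discount factor.
Grim-trigger IC: 16/(1−p) ≥ 17 + 8p/(1−p) ⇒ p ≥ (17−16)/(17−8) = 1/9.

1/9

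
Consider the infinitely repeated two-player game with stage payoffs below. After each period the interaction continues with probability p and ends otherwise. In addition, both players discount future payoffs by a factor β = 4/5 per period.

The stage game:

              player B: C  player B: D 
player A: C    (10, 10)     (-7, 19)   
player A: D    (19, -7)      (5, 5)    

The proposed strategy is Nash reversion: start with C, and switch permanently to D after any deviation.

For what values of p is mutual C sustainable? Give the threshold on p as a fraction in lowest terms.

45/56

Expected continuation weight on next period's payoff is β·p = 4/5·p, which plays the role of the discount factor.
Cooperation requires 4/5·p ≥ (19−10)/(19−5) = 9/14, hence p ≥ 45/56.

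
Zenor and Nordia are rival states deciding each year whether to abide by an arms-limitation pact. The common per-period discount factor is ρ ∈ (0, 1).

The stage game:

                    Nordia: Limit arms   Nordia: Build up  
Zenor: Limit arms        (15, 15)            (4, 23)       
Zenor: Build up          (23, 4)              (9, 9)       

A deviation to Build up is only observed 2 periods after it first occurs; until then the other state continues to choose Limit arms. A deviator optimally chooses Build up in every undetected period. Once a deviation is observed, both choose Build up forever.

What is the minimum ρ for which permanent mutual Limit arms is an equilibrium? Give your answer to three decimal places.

The best deviation is to choose Build up for all 2 undetected periods, earning 23 each, then 9 forever once detected.
Deviation value: 23(1−ρ^2)/(1−ρ) + 9ρ^2/(1−ρ); cooperation value: 15/(1−ρ).
IC: 15 ≥ 23(1−ρ^2) + 9ρ^2 = 23 − 14ρ^2.
So ρ^2 ≥ 8/14 = 4/7, giving ρ ≥ (4/7)^(1/2) ≈ 0.756.

0.756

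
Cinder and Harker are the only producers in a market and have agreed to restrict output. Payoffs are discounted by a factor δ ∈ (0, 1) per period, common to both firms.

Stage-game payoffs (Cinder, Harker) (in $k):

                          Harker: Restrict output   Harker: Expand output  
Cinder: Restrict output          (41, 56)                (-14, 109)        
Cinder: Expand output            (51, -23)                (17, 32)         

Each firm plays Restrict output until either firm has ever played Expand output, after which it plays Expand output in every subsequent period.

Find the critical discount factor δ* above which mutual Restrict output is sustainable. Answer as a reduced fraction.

For Cinder: deviation gain 51−41 = 10, per-period punishment loss 41−17 = 24. IC gives δ ≥ 10/34 = 5/17.
For Harker: gain 53, loss 24 per period, so δ ≥ 53/77.
The tighter constraint is Harker's, so cooperation needs δ ≥ 53/77.

53/77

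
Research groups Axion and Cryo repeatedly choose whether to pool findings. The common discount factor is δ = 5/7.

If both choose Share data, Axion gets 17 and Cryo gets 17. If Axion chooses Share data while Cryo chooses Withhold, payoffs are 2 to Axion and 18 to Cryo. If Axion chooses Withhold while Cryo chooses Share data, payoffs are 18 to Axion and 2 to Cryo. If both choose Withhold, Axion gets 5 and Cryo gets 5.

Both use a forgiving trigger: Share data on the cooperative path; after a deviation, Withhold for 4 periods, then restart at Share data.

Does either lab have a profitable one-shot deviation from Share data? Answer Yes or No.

No

IC: δ+…+δ^4 ≥ (18−17)/(17−5) = 1/12.
At δ = 5/7: partial sum = 1.8492 ≥ 0.0833. Cooperation sustainable.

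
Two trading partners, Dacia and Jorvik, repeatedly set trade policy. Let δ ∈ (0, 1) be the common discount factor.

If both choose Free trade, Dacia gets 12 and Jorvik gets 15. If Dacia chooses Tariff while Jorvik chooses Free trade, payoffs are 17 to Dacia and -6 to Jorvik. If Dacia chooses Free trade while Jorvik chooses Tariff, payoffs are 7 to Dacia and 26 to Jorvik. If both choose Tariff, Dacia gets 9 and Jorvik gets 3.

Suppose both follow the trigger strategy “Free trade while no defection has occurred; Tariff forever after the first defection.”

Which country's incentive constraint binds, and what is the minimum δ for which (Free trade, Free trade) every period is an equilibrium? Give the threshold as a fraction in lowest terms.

Dacia; δ ≥ 5/8

Dacia's threshold: (17−12)/(17−9) = 5/8.
Jorvik's threshold: (26−15)/(26−3) = 11/23.
5/8 > 11/23, so Dacia binds and δ* = 5/8.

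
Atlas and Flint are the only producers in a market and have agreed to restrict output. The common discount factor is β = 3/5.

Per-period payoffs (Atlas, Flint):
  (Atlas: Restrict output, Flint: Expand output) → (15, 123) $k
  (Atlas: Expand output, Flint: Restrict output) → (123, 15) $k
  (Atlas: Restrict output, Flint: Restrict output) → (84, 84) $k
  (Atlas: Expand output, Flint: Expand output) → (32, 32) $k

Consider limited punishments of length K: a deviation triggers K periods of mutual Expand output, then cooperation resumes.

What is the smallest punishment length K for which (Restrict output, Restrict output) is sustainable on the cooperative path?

Need Σ_{k=1}^{K} β^k ≥ (123−84)/(84−32) = 0.7500 at β = 3/5.
At K = 1 the sum is 0.6000 < 0.7500; at K = 2 it is 0.9600 ≥ 0.7500.
So the minimum punishment length is K = 2.

2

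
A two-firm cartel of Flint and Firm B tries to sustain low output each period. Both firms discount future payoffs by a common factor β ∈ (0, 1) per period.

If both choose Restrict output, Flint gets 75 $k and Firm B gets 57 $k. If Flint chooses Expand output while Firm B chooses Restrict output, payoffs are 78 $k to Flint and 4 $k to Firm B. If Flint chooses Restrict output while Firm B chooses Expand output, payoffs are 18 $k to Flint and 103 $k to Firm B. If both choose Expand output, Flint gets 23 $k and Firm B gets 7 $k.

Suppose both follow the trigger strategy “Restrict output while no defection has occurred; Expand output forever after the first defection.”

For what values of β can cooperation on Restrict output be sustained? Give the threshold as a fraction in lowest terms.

Flint's threshold: (78−75)/(78−23) = 3/55.
Firm B's threshold: (103−57)/(103−7) = 23/48.
3/55 < 23/48, so Firm B binds and β* = 23/48.

23/48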